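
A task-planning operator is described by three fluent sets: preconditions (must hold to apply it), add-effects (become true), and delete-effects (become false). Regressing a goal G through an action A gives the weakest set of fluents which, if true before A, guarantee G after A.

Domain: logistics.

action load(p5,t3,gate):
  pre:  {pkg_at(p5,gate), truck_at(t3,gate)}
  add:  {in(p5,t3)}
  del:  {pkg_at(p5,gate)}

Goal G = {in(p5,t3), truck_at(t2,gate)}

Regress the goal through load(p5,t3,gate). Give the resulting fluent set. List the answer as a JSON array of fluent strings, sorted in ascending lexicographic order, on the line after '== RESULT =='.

Regress:
  G ∩ del = {}  (empty — regression defined)
  G \ add = {in(p5,t3), truck_at(t2,gate)} \ {in(p5,t3)} = {truck_at(t2,gate)}
  ∪ pre   = {truck_at(t2,gate)} ∪ {pkg_at(p5,gate), truck_at(t3,gate)}
          = {pkg_at(p5,gate), truck_at(t2,gate), truck_at(t3,gate)}

== RESULT ==
["pkg_at(p5,gate)", "truck_at(t2,gate)", "truck_at(t3,gate)"]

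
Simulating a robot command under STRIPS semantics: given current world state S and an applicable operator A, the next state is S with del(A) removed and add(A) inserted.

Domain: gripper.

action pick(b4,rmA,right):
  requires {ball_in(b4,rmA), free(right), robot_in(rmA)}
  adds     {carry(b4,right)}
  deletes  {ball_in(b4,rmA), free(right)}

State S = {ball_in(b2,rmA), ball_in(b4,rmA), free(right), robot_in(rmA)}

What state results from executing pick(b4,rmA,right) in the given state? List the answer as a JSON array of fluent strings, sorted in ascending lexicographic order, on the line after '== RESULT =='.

Compute (S \ del) ∪ add:
  pre ⊆ S: {ball_in(b4,rmA), free(right), robot_in(rmA)} ⊆ S  — applicable
  S \ del = {ball_in(b2,rmA), robot_in(rmA)}
  ∪ add   = {ball_in(b2,rmA), carry(b4,right), robot_in(rmA)}

== RESULT ==
["ball_in(b2,rmA)", "carry(b4,right)", "robot_in(rmA)"]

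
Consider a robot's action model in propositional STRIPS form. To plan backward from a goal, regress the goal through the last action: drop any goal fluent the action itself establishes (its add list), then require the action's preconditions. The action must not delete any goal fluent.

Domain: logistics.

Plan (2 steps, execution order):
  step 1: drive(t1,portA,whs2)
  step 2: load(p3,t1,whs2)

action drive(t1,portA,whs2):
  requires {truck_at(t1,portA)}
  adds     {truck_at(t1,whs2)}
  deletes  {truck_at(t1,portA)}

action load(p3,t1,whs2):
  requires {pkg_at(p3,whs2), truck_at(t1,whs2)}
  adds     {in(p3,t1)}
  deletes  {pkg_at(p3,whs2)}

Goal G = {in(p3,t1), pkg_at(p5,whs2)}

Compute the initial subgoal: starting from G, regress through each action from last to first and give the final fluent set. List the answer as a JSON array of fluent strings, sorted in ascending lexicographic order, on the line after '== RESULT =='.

Regress step by step:
  through step 2 (load(p3,t1,whs2)): drop {in(p3,t1)}, keep {pkg_at(p5,whs2)}, require {pkg_at(p3,whs2), truck_at(t1,whs2)}
    → {pkg_at(p3,whs2), pkg_at(p5,whs2), truck_at(t1,whs2)}
  through step 1 (drive(t1,portA,whs2)): drop {truck_at(t1,whs2)}, keep {pkg_at(p3,whs2), pkg_at(p5,whs2)}, require {truck_at(t1,portA)}
    → {pkg_at(p3,whs2), pkg_at(p5,whs2), truck_at(t1,portA)}

== RESULT ==
["pkg_at(p3,whs2)", "pkg_at(p5,whs2)", "truck_at(t1,portA)"]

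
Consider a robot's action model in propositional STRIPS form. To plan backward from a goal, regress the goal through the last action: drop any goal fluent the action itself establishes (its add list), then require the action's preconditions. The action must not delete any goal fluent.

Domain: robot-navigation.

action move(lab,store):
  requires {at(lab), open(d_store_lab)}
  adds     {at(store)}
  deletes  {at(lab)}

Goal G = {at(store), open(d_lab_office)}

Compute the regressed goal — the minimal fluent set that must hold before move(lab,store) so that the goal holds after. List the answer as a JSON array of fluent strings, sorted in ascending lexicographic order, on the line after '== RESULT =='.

Compute (G \ add) ∪ pre:
  G ∩ del = {}  (empty — regression defined)
  G \ add = {at(store), open(d_lab_office)} \ {at(store)} = {open(d_lab_office)}
  ∪ pre   = {open(d_lab_office)} ∪ {at(lab), open(d_store_lab)}
          = {at(lab), open(d_lab_office), open(d_store_lab)}

== RESULT ==
["at(lab)", "open(d_lab_office)", "open(d_store_lab)"]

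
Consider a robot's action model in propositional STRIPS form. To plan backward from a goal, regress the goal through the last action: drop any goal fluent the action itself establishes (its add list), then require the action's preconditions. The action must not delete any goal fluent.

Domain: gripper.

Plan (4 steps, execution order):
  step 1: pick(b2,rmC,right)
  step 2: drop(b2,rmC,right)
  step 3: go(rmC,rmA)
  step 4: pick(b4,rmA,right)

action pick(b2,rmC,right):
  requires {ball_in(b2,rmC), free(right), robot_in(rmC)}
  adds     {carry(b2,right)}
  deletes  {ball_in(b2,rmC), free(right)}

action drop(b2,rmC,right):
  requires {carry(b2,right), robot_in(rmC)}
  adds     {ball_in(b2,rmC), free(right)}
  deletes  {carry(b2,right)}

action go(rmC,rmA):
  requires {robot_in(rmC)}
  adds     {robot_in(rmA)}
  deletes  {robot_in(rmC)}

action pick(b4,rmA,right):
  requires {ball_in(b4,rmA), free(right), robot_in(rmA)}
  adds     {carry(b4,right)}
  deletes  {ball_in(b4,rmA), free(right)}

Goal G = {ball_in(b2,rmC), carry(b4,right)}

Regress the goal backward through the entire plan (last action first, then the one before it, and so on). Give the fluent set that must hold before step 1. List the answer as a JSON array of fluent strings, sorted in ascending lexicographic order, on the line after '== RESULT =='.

Regress step by step:
  through step 4 (pick(b4,rmA,right)): drop {carry(b4,right)}, keep {ball_in(b2,rmC)}, require {ball_in(b4,rmA), free(right), robot_in(rmA)}
    → {ball_in(b2,rmC), ball_in(b4,rmA), free(right), robot_in(rmA)}
  through step 3 (go(rmC,rmA)): drop {robot_in(rmA)}, keep {ball_in(b2,rmC), ball_in(b4,rmA), free(right)}, require {robot_in(rmC)}
    → {ball_in(b2,rmC), ball_in(b4,rmA), free(right), robot_in(rmC)}
  through step 2 (drop(b2,rmC,right)): drop {ball_in(b2,rmC), free(right)}, keep {ball_in(b4,rmA), robot_in(rmC)}, require {carry(b2,right), robot_in(rmC)}
    → {ball_in(b4,rmA), carry(b2,right), robot_in(rmC)}
  through step 1 (pick(b2,rmC,right)): drop {carry(b2,right)}, keep {ball_in(b4,rmA), robot_in(rmC)}, require {ball_in(b2,rmC), free(right), robot_in(rmC)}
    → {ball_in(b2,rmC), ball_in(b4,rmA), free(right), robot_in(rmC)}

== RESULT ==
["ball_in(b2,rmC)", "ball_in(b4,rmA)", "free(right)", "robot_in(rmC)"]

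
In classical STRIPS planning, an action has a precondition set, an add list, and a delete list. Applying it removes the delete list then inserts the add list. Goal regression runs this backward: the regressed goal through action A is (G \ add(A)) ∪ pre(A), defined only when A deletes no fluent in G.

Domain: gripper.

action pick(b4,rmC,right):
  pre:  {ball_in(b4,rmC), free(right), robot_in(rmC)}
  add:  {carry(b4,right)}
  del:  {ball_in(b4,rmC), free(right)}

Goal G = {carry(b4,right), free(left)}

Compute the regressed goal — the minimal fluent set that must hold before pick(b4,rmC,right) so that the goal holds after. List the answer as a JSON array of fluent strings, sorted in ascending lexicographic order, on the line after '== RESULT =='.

Regress:
  G ∩ del = {}  (empty — regression defined)
  G \ add = {carry(b4,right), free(left)} \ {carry(b4,right)} = {free(left)}
  ∪ pre   = {free(left)} ∪ {ball_in(b4,rmC), free(right), robot_in(rmC)}
          = {ball_in(b4,rmC), free(left), free(right), robot_in(rmC)}

== RESULT ==
["ball_in(b4,rmC)", "free(left)", "free(right)", "robot_in(rmC)"]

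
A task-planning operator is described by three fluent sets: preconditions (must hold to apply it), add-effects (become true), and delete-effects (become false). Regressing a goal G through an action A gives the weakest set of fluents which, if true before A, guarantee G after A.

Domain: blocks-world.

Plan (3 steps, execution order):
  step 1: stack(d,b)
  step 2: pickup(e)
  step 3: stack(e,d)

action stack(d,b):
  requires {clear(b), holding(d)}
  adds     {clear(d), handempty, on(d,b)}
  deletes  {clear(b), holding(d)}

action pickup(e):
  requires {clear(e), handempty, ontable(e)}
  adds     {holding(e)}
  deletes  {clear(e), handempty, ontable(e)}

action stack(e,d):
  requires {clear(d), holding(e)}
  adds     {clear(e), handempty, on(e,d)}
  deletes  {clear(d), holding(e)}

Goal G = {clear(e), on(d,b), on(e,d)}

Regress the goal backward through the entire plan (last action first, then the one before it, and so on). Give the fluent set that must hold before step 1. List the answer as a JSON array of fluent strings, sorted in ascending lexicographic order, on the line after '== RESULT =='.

Regress step by step:
  through step 3 (stack(e,d)): drop {clear(e), on(e,d)}, keep {on(d,b)}, require {clear(d), holding(e)}
    → {clear(d), holding(e), on(d,b)}
  through step 2 (pickup(e)): drop {holding(e)}, keep {clear(d), on(d,b)}, require {clear(e), handempty, ontable(e)}
    → {clear(d), clear(e), handempty, on(d,b), ontable(e)}
  through step 1 (stack(d,b)): drop {clear(d), handempty, on(d,b)}, keep {clear(e), ontable(e)}, require {clear(b), holding(d)}
    → {clear(b), clear(e), holding(d), ontable(e)}

== RESULT ==
["clear(b)", "clear(e)", "holding(d)", "ontable(e)"]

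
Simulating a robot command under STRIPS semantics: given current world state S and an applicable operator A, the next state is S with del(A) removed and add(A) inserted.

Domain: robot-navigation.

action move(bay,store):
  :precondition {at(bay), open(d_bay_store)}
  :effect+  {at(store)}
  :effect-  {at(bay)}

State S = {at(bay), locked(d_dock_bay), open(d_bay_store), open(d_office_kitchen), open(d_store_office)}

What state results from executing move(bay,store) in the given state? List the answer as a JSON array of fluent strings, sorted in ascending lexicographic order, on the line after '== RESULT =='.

Progress:
  pre ⊆ S: {at(bay), open(d_bay_store)} ⊆ S  — applicable
  S \ del = {locked(d_dock_bay), open(d_bay_store), open(d_office_kitchen), open(d_store_office)}
  ∪ add   = {at(store), locked(d_dock_bay), open(d_bay_store), open(d_office_kitchen), open(d_store_office)}

== RESULT ==
["at(store)", "locked(d_dock_bay)", "open(d_bay_store)", "open(d_office_kitchen)", "open(d_store_office)"]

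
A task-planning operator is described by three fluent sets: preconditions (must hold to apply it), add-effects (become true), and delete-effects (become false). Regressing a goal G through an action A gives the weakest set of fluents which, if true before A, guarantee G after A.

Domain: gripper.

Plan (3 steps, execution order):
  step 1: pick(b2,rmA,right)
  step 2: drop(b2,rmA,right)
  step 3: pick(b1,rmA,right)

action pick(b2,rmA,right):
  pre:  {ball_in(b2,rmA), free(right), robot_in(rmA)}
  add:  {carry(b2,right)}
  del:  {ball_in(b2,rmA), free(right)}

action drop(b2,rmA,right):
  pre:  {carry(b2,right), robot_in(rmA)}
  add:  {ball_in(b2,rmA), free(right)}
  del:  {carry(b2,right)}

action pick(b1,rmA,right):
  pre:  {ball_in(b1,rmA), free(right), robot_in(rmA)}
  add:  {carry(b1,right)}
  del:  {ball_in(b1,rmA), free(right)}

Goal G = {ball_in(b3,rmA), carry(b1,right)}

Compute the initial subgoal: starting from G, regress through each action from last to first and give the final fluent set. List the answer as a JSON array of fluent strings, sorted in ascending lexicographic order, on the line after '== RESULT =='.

Work backward from the goal:
  through step 3 (pick(b1,rmA,right)): drop {carry(b1,right)}, keep {ball_in(b3,rmA)}, require {ball_in(b1,rmA), free(right), robot_in(rmA)}
    → {ball_in(b1,rmA), ball_in(b3,rmA), free(right), robot_in(rmA)}
  through step 2 (drop(b2,rmA,right)): drop {free(right)}, keep {ball_in(b1,rmA), ball_in(b3,rmA), robot_in(rmA)}, require {carry(b2,right), robot_in(rmA)}
    → {ball_in(b1,rmA), ball_in(b3,rmA), carry(b2,right), robot_in(rmA)}
  through step 1 (pick(b2,rmA,right)): drop {carry(b2,right)}, keep {ball_in(b1,rmA), ball_in(b3,rmA), robot_in(rmA)}, require {ball_in(b2,rmA), free(right), robot_in(rmA)}
    → {ball_in(b1,rmA), ball_in(b2,rmA), ball_in(b3,rmA), free(right), robot_in(rmA)}

== RESULT ==
["ball_in(b1,rmA)", "ball_in(b2,rmA)", "ball_in(b3,rmA)", "free(right)", "robot_in(rmA)"]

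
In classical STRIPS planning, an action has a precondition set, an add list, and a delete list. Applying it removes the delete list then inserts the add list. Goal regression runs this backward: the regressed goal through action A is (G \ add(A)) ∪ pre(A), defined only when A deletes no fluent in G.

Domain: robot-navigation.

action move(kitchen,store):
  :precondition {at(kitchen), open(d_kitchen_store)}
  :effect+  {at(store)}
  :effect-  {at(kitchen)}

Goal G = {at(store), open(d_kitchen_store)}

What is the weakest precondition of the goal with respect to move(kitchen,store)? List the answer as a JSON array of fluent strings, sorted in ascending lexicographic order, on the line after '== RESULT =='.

Regress:
  G ∩ del = {}  (empty — regression defined)
  G \ add = {at(store), open(d_kitchen_store)} \ {at(store)} = {open(d_kitchen_store)}
  ∪ pre   = {open(d_kitchen_store)} ∪ {at(kitchen), open(d_kitchen_store)}
          = {at(kitchen), open(d_kitchen_store)}

== RESULT ==
["at(kitchen)", "open(d_kitchen_store)"]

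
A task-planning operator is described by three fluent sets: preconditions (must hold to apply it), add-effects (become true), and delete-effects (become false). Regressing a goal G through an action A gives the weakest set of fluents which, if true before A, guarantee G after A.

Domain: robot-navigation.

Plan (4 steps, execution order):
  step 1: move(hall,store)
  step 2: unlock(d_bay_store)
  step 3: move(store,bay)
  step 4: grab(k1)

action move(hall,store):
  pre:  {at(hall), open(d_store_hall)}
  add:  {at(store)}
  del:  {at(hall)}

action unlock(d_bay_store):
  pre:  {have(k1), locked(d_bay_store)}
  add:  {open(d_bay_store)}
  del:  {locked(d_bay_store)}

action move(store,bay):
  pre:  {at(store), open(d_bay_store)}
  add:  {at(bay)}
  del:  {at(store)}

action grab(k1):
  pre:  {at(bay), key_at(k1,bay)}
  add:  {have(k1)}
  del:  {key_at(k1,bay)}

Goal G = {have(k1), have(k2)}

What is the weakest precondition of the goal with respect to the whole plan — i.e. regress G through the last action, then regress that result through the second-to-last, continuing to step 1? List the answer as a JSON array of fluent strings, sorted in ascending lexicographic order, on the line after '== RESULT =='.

Regress step by step:
  through step 4 (grab(k1)): drop {have(k1)}, keep {have(k2)}, require {at(bay), key_at(k1,bay)}
    → {at(bay), have(k2), key_at(k1,bay)}
  through step 3 (move(store,bay)): drop {at(bay)}, keep {have(k2), key_at(k1,bay)}, require {at(store), open(d_bay_store)}
    → {at(store), have(k2), key_at(k1,bay), open(d_bay_store)}
  through step 2 (unlock(d_bay_store)): drop {open(d_bay_store)}, keep {at(store), have(k2), key_at(k1,bay)}, require {have(k1), locked(d_bay_store)}
    → {at(store), have(k1), have(k2), key_at(k1,bay), locked(d_bay_store)}
  through step 1 (move(hall,store)): drop {at(store)}, keep {have(k1), have(k2), key_at(k1,bay), locked(d_bay_store)}, require {at(hall), open(d_store_hall)}
    → {at(hall), have(k1), have(k2), key_at(k1,bay), locked(d_bay_store), open(d_store_hall)}

== RESULT ==
["at(hall)", "have(k1)", "have(k2)", "key_at(k1,bay)", "locked(d_bay_store)", "open(d_store_hall)"]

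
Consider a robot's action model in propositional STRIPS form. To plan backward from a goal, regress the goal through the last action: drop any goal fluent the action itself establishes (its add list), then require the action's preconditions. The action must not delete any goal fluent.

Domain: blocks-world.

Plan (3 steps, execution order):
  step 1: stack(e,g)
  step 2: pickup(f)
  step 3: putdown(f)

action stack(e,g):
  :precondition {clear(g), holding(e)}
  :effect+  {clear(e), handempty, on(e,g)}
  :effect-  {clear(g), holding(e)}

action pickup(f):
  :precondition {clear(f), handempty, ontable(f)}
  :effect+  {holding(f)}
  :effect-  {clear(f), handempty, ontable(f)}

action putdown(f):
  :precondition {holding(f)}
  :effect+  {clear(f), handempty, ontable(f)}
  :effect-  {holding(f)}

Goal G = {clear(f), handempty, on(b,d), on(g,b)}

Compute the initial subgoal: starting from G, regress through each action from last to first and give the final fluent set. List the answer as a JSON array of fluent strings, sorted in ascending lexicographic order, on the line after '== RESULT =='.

Work backward from the goal:
  through step 3 (putdown(f)): drop {clear(f), handempty}, keep {on(b,d), on(g,b)}, require {holding(f)}
    → {holding(f), on(b,d), on(g,b)}
  through step 2 (pickup(f)): drop {holding(f)}, keep {on(b,d), on(g,b)}, require {clear(f), handempty, ontable(f)}
    → {clear(f), handempty, on(b,d), on(g,b), ontable(f)}
  through step 1 (stack(e,g)): drop {handempty}, keep {clear(f), on(b,d), on(g,b), ontable(f)}, require {clear(g), holding(e)}
    → {clear(f), clear(g), holding(e), on(b,d), on(g,b), ontable(f)}

== RESULT ==
["clear(f)", "clear(g)", "holding(e)", "on(b,d)", "on(g,b)", "ontable(f)"]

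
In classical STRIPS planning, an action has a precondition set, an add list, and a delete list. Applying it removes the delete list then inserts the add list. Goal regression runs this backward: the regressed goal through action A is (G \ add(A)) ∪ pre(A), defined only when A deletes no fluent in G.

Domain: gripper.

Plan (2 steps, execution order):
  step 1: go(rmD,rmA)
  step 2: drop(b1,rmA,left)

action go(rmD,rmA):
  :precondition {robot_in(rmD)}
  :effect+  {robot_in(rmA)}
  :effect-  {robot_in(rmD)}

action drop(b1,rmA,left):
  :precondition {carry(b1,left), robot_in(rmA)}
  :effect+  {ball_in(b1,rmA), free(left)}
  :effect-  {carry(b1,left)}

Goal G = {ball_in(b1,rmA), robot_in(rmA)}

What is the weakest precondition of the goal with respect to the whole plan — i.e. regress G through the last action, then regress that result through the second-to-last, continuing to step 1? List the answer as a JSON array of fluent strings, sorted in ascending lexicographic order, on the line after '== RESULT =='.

Work backward from the goal:
  through step 2 (drop(b1,rmA,left)): drop {ball_in(b1,rmA)}, keep {robot_in(rmA)}, require {carry(b1,left), robot_in(rmA)}
    → {carry(b1,left), robot_in(rmA)}
  through step 1 (go(rmD,rmA)): drop {robot_in(rmA)}, keep {carry(b1,left)}, require {robot_in(rmD)}
    → {carry(b1,left), robot_in(rmD)}

== RESULT ==
["carry(b1,left)", "robot_in(rmD)"]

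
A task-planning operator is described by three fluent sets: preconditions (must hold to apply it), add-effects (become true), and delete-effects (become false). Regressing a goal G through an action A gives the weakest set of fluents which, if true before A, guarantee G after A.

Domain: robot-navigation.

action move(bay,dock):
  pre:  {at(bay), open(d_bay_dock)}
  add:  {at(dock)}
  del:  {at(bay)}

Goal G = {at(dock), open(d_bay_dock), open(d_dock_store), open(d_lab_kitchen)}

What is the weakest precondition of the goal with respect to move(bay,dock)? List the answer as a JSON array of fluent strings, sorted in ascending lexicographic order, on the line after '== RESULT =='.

Compute (G \ add) ∪ pre:
  G ∩ del = {}  (empty — regression defined)
  G \ add = {at(dock), open(d_bay_dock), open(d_dock_store), open(d_lab_kitchen)} \ {at(dock)} = {open(d_bay_dock), open(d_dock_store), open(d_lab_kitchen)}
  ∪ pre   = {open(d_bay_dock), open(d_dock_store), open(d_lab_kitchen)} ∪ {at(bay), open(d_bay_dock)}
          = {at(bay), open(d_bay_dock), open(d_dock_store), open(d_lab_kitchen)}

== RESULT ==
["at(bay)", "open(d_bay_dock)", "open(d_dock_store)", "open(d_lab_kitchen)"]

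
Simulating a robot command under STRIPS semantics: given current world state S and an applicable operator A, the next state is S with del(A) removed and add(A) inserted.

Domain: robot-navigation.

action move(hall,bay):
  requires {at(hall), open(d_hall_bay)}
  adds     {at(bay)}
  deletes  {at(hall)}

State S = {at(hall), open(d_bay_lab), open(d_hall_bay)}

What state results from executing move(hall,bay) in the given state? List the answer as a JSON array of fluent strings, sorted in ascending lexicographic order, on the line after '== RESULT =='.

Progress:
  pre ⊆ S: {at(hall), open(d_hall_bay)} ⊆ S  — applicable
  S \ del = {open(d_bay_lab), open(d_hall_bay)}
  ∪ add   = {at(bay), open(d_bay_lab), open(d_hall_bay)}

== RESULT ==
["at(bay)", "open(d_bay_lab)", "open(d_hall_bay)"]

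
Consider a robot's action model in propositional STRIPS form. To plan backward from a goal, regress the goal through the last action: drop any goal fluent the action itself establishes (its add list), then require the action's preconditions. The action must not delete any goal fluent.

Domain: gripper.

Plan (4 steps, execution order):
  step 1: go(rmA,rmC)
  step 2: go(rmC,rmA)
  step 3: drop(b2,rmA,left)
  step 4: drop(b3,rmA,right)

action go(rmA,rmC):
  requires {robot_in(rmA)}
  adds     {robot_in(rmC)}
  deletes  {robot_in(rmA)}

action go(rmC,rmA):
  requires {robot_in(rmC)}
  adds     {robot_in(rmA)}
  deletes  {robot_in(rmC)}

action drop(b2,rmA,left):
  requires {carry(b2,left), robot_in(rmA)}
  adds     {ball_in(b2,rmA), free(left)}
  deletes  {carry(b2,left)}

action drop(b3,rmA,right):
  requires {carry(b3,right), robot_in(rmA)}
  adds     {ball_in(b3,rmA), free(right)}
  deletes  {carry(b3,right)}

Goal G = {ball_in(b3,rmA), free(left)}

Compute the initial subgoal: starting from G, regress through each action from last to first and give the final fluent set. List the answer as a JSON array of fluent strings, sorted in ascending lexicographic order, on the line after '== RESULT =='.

Work backward from the goal:
  through step 4 (drop(b3,rmA,right)): drop {ball_in(b3,rmA)}, keep {free(left)}, require {carry(b3,right), robot_in(rmA)}
    → {carry(b3,right), free(left), robot_in(rmA)}
  through step 3 (drop(b2,rmA,left)): drop {free(left)}, keep {carry(b3,right), robot_in(rmA)}, require {carry(b2,left), robot_in(rmA)}
    → {carry(b2,left), carry(b3,right), robot_in(rmA)}
  through step 2 (go(rmC,rmA)): drop {robot_in(rmA)}, keep {carry(b2,left), carry(b3,right)}, require {robot_in(rmC)}
    → {carry(b2,left), carry(b3,right), robot_in(rmC)}
  through step 1 (go(rmA,rmC)): drop {robot_in(rmC)}, keep {carry(b2,left), carry(b3,right)}, require {robot_in(rmA)}
    → {carry(b2,left), carry(b3,right), robot_in(rmA)}

== RESULT ==
["carry(b2,left)", "carry(b3,right)", "robot_in(rmA)"]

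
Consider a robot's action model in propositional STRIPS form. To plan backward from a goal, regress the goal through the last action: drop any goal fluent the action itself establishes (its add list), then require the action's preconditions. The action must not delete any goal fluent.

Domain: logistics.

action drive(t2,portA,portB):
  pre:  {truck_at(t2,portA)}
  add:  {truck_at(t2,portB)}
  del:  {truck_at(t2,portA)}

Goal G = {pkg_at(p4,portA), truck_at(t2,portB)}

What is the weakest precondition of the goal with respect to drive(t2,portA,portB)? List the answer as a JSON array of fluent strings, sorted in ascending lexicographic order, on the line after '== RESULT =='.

Regress:
  G ∩ del = {}  (empty — regression defined)
  G \ add = {pkg_at(p4,portA), truck_at(t2,portB)} \ {truck_at(t2,portB)} = {pkg_at(p4,portA)}
  ∪ pre   = {pkg_at(p4,portA)} ∪ {truck_at(t2,portA)}
          = {pkg_at(p4,portA), truck_at(t2,portA)}

== RESULT ==
["pkg_at(p4,portA)", "truck_at(t2,portA)"]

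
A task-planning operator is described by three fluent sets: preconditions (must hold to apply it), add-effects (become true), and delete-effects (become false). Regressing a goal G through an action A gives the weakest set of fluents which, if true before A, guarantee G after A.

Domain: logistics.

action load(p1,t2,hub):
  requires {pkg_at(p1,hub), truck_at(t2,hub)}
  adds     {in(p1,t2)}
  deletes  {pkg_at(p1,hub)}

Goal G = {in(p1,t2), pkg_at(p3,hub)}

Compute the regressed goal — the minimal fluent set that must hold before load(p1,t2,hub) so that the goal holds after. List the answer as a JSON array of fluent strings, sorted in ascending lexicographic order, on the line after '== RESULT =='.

Regress:
  G ∩ del = {}  (empty — regression defined)
  G \ add = {in(p1,t2), pkg_at(p3,hub)} \ {in(p1,t2)} = {pkg_at(p3,hub)}
  ∪ pre   = {pkg_at(p3,hub)} ∪ {pkg_at(p1,hub), truck_at(t2,hub)}
          = {pkg_at(p1,hub), pkg_at(p3,hub), truck_at(t2,hub)}

== RESULT ==
["pkg_at(p1,hub)", "pkg_at(p3,hub)", "truck_at(t2,hub)"]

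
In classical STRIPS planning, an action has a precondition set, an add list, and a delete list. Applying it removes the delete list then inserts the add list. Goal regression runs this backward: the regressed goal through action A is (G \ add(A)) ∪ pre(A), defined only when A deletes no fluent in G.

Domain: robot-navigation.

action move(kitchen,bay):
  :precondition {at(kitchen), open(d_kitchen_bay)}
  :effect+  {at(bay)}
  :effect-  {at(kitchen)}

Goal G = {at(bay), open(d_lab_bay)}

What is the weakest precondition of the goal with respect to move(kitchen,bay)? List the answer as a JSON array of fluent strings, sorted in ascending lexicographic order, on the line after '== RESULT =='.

Compute (G \ add) ∪ pre:
  G ∩ del = {}  (empty — regression defined)
  G \ add = {at(bay), open(d_lab_bay)} \ {at(bay)} = {open(d_lab_bay)}
  ∪ pre   = {open(d_lab_bay)} ∪ {at(kitchen), open(d_kitchen_bay)}
          = {at(kitchen), open(d_kitchen_bay), open(d_lab_bay)}

== RESULT ==
["at(kitchen)", "open(d_kitchen_bay)", "open(d_lab_bay)"]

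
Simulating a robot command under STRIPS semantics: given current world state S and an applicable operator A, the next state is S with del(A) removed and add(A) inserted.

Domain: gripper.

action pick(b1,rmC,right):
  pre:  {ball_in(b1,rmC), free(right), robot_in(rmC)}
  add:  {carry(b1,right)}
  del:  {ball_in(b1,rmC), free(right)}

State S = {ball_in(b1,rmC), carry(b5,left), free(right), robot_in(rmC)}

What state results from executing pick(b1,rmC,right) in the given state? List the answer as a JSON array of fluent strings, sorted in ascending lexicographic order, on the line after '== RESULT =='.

Compute (S \ del) ∪ add:
  pre ⊆ S: {ball_in(b1,rmC), free(right), robot_in(rmC)} ⊆ S  — applicable
  S \ del = {carry(b5,left), robot_in(rmC)}
  ∪ add   = {carry(b1,right), carry(b5,left), robot_in(rmC)}

== RESULT ==
["carry(b1,right)", "carry(b5,left)", "robot_in(rmC)"]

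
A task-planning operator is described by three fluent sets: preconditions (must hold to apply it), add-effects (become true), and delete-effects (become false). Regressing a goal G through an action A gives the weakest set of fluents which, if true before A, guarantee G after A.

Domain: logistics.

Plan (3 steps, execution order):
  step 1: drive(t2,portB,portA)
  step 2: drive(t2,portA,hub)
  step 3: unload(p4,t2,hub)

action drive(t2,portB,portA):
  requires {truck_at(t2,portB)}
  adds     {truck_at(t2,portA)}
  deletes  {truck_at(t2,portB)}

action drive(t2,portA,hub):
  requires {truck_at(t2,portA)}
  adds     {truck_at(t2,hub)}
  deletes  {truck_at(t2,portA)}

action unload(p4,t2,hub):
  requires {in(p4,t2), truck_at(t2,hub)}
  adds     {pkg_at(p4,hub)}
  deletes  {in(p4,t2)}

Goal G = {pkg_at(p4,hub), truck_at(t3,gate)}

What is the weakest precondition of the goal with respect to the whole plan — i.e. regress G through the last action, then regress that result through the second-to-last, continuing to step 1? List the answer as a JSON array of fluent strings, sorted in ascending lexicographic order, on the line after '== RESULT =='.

Work backward from the goal:
  through step 3 (unload(p4,t2,hub)): drop {pkg_at(p4,hub)}, keep {truck_at(t3,gate)}, require {in(p4,t2), truck_at(t2,hub)}
    → {in(p4,t2), truck_at(t2,hub), truck_at(t3,gate)}
  through step 2 (drive(t2,portA,hub)): drop {truck_at(t2,hub)}, keep {in(p4,t2), truck_at(t3,gate)}, require {truck_at(t2,portA)}
    → {in(p4,t2), truck_at(t2,portA), truck_at(t3,gate)}
  through step 1 (drive(t2,portB,portA)): drop {truck_at(t2,portA)}, keep {in(p4,t2), truck_at(t3,gate)}, require {truck_at(t2,portB)}
    → {in(p4,t2), truck_at(t2,portB), truck_at(t3,gate)}

== RESULT ==
["in(p4,t2)", "truck_at(t2,portB)", "truck_at(t3,gate)"]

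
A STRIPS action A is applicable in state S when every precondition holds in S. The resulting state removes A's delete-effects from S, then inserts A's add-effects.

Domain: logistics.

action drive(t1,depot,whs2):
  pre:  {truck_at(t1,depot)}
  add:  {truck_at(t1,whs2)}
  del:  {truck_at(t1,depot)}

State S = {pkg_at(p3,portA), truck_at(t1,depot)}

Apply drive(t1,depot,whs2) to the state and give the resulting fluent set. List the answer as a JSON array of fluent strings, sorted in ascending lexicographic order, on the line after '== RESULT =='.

Progress:
  pre ⊆ S: {truck_at(t1,depot)} ⊆ S  — applicable
  S \ del = {pkg_at(p3,portA)}
  ∪ add   = {pkg_at(p3,portA), truck_at(t1,whs2)}

== RESULT ==
["pkg_at(p3,portA)", "truck_at(t1,whs2)"]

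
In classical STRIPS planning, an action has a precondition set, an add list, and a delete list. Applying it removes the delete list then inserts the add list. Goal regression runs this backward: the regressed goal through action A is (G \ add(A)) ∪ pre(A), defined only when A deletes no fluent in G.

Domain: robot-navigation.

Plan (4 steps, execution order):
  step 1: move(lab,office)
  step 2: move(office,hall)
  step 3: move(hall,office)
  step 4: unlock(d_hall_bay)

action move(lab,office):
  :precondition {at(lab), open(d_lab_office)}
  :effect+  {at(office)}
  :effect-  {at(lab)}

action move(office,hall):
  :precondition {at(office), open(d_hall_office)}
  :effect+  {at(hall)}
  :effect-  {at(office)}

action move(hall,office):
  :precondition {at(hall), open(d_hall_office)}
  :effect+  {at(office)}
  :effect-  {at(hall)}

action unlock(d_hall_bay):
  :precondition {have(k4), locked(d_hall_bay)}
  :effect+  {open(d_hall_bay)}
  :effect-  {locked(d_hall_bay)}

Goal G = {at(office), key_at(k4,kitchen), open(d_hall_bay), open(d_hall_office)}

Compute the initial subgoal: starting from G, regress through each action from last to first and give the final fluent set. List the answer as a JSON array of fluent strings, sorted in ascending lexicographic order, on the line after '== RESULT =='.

Work backward from the goal:
  through step 4 (unlock(d_hall_bay)): drop {open(d_hall_bay)}, keep {at(office), key_at(k4,kitchen), open(d_hall_office)}, require {have(k4), locked(d_hall_bay)}
    → {at(office), have(k4), key_at(k4,kitchen), locked(d_hall_bay), open(d_hall_office)}
  through step 3 (move(hall,office)): drop {at(office)}, keep {have(k4), key_at(k4,kitchen), locked(d_hall_bay), open(d_hall_office)}, require {at(hall), open(d_hall_office)}
    → {at(hall), have(k4), key_at(k4,kitchen), locked(d_hall_bay), open(d_hall_office)}
  through step 2 (move(office,hall)): drop {at(hall)}, keep {have(k4), key_at(k4,kitchen), locked(d_hall_bay), open(d_hall_office)}, require {at(office), open(d_hall_office)}
    → {at(office), have(k4), key_at(k4,kitchen), locked(d_hall_bay), open(d_hall_office)}
  through step 1 (move(lab,office)): drop {at(office)}, keep {have(k4), key_at(k4,kitchen), locked(d_hall_bay), open(d_hall_office)}, require {at(lab), open(d_lab_office)}
    → {at(lab), have(k4), key_at(k4,kitchen), locked(d_hall_bay), open(d_hall_office), open(d_lab_office)}

== RESULT ==
["at(lab)", "have(k4)", "key_at(k4,kitchen)", "locked(d_hall_bay)", "open(d_hall_office)", "open(d_lab_office)"]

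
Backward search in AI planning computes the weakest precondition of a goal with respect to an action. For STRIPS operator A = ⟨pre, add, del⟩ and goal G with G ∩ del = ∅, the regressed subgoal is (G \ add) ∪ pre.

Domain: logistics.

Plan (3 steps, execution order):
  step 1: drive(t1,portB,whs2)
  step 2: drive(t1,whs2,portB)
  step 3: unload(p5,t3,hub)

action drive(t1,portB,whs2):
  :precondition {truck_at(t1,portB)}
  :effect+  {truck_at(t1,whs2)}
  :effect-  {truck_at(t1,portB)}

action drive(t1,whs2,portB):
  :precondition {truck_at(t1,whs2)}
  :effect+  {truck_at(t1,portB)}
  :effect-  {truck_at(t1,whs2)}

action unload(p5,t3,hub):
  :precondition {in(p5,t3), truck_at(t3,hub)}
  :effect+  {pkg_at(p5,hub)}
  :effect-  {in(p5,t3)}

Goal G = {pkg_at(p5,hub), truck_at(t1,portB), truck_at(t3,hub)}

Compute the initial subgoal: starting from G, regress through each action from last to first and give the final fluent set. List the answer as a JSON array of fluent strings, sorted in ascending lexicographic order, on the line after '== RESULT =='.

Work backward from the goal:
  through step 3 (unload(p5,t3,hub)): drop {pkg_at(p5,hub)}, keep {truck_at(t1,portB), truck_at(t3,hub)}, require {in(p5,t3), truck_at(t3,hub)}
    → {in(p5,t3), truck_at(t1,portB), truck_at(t3,hub)}
  through step 2 (drive(t1,whs2,portB)): drop {truck_at(t1,portB)}, keep {in(p5,t3), truck_at(t3,hub)}, require {truck_at(t1,whs2)}
    → {in(p5,t3), truck_at(t1,whs2), truck_at(t3,hub)}
  through step 1 (drive(t1,portB,whs2)): drop {truck_at(t1,whs2)}, keep {in(p5,t3), truck_at(t3,hub)}, require {truck_at(t1,portB)}
    → {in(p5,t3), truck_at(t1,portB), truck_at(t3,hub)}

== RESULT ==
["in(p5,t3)", "truck_at(t1,portB)", "truck_at(t3,hub)"]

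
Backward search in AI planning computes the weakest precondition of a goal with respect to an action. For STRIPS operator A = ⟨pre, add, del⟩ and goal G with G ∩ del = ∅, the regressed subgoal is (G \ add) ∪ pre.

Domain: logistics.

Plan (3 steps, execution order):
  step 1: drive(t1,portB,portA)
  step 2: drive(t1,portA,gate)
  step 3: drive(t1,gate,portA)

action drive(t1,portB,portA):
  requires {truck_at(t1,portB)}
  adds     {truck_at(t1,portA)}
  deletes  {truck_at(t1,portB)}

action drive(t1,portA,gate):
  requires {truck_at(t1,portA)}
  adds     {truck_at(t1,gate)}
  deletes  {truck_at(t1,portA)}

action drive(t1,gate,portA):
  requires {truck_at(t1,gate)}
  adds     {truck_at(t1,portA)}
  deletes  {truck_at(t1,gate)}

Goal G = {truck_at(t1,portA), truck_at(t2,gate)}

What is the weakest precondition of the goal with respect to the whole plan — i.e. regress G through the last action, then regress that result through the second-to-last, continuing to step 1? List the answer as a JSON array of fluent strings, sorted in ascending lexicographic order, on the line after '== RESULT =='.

Regress step by step:
  through step 3 (drive(t1,gate,portA)): drop {truck_at(t1,portA)}, keep {truck_at(t2,gate)}, require {truck_at(t1,gate)}
    → {truck_at(t1,gate), truck_at(t2,gate)}
  through step 2 (drive(t1,portA,gate)): drop {truck_at(t1,gate)}, keep {truck_at(t2,gate)}, require {truck_at(t1,portA)}
    → {truck_at(t1,portA), truck_at(t2,gate)}
  through step 1 (drive(t1,portB,portA)): drop {truck_at(t1,portA)}, keep {truck_at(t2,gate)}, require {truck_at(t1,portB)}
    → {truck_at(t1,portB), truck_at(t2,gate)}

== RESULT ==
["truck_at(t1,portB)", "truck_at(t2,gate)"]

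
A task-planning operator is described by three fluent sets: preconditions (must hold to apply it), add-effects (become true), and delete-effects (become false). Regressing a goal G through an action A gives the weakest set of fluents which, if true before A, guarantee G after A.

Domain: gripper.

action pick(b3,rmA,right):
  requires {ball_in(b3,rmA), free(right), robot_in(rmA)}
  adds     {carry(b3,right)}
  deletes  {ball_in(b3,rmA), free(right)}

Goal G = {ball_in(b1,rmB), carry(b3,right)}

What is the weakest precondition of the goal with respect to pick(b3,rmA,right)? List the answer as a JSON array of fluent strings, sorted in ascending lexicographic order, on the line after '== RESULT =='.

Compute (G \ add) ∪ pre:
  G ∩ del = {}  (empty — regression defined)
  G \ add = {ball_in(b1,rmB), carry(b3,right)} \ {carry(b3,right)} = {ball_in(b1,rmB)}
  ∪ pre   = {ball_in(b1,rmB)} ∪ {ball_in(b3,rmA), free(right), robot_in(rmA)}
          = {ball_in(b1,rmB), ball_in(b3,rmA), free(right), robot_in(rmA)}

== RESULT ==
["ball_in(b1,rmB)", "ball_in(b3,rmA)", "free(right)", "robot_in(rmA)"]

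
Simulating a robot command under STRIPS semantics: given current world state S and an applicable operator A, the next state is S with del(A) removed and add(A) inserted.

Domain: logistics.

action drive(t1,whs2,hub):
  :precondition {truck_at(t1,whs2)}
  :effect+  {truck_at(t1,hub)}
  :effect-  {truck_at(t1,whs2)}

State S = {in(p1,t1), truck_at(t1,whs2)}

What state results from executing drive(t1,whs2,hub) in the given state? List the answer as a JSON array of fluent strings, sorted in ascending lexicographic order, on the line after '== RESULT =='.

Compute (S \ del) ∪ add:
  pre ⊆ S: {truck_at(t1,whs2)} ⊆ S  — applicable
  S \ del = {in(p1,t1)}
  ∪ add   = {in(p1,t1), truck_at(t1,hub)}

== RESULT ==
["in(p1,t1)", "truck_at(t1,hub)"]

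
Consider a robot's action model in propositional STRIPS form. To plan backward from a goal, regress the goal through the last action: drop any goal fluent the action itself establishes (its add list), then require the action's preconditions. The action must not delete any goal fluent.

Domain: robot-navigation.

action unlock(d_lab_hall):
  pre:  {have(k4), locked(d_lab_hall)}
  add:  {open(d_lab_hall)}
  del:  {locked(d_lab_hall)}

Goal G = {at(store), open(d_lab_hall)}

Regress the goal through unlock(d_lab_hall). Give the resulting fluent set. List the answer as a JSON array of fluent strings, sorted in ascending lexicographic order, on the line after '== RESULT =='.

Regress:
  G ∩ del = {}  (empty — regression defined)
  G \ add = {at(store), open(d_lab_hall)} \ {open(d_lab_hall)} = {at(store)}
  ∪ pre   = {at(store)} ∪ {have(k4), locked(d_lab_hall)}
          = {at(store), have(k4), locked(d_lab_hall)}

== RESULT ==
["at(store)", "have(k4)", "locked(d_lab_hall)"]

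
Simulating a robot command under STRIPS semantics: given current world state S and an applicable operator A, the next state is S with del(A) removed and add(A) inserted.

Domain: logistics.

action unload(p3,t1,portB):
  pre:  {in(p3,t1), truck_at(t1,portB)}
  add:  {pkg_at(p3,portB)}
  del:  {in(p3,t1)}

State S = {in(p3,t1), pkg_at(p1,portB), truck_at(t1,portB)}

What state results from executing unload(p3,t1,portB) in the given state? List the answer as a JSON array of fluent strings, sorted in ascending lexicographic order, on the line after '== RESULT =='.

Compute (S \ del) ∪ add:
  pre ⊆ S: {in(p3,t1), truck_at(t1,portB)} ⊆ S  — applicable
  S \ del = {pkg_at(p1,portB), truck_at(t1,portB)}
  ∪ add   = {pkg_at(p1,portB), pkg_at(p3,portB), truck_at(t1,portB)}

== RESULT ==
["pkg_at(p1,portB)", "pkg_at(p3,portB)", "truck_at(t1,portB)"]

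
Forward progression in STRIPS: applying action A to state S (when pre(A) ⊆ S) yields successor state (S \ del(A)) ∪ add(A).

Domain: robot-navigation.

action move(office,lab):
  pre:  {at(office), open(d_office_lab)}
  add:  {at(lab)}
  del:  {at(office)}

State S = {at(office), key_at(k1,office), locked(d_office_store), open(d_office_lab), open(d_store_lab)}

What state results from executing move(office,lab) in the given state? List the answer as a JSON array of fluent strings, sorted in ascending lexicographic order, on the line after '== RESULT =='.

Progress:
  pre ⊆ S: {at(office), open(d_office_lab)} ⊆ S  — applicable
  S \ del = {key_at(k1,office), locked(d_office_store), open(d_office_lab), open(d_store_lab)}
  ∪ add   = {at(lab), key_at(k1,office), locked(d_office_store), open(d_office_lab), open(d_store_lab)}

== RESULT ==
["at(lab)", "key_at(k1,office)", "locked(d_office_store)", "open(d_office_lab)", "open(d_store_lab)"]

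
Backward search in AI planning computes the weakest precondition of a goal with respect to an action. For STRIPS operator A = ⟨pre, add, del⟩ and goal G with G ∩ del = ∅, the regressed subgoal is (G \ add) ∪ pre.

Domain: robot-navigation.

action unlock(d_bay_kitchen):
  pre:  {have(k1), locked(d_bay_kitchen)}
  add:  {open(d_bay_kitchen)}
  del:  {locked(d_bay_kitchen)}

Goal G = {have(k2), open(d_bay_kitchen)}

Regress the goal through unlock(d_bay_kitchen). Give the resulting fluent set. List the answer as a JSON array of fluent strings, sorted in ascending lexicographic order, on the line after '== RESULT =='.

Regress:
  G ∩ del = {}  (empty — regression defined)
  G \ add = {have(k2), open(d_bay_kitchen)} \ {open(d_bay_kitchen)} = {have(k2)}
  ∪ pre   = {have(k2)} ∪ {have(k1), locked(d_bay_kitchen)}
          = {have(k1), have(k2), locked(d_bay_kitchen)}

== RESULT ==
["have(k1)", "have(k2)", "locked(d_bay_kitchen)"]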